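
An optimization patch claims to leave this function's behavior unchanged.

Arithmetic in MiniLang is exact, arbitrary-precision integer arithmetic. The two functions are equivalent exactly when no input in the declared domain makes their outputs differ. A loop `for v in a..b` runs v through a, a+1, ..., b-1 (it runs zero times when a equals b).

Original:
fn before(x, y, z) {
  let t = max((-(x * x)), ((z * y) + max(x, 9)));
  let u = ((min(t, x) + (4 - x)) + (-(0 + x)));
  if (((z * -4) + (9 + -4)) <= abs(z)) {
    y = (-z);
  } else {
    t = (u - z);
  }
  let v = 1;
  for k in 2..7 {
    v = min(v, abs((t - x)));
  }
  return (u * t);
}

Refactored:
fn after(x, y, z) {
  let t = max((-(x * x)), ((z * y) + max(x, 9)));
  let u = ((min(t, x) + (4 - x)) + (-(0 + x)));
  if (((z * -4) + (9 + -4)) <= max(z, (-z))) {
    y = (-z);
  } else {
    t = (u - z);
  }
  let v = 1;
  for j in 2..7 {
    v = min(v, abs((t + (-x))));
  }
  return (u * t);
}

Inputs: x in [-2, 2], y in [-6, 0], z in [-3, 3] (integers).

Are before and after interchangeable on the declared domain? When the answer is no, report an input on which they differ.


The two are interchangeable: min/max/abs usage differs, local variable names differ, arithmetic usage differs, and every declared input agrees.
As a probe, take x=2, y=0, z=-3: before runs t := 9 | u := 2 | (((z * -4) + (9 + -4)) <= abs(z)): false | t := 5 | v := 1 | iter k=2: | v := 1 | iter k=3: | v := 1 | iter k=4: | v := 1 | iter k=5: | v := 1 | iter k=6: | v := 1 | result 10; after runs t := 9 | u := 2 | (((z * -4) + (9 + -4)) <= max(z, (-z))): false | t := 5 | v := 1 | iter j=2: | v := 1 | iter j=3: | v := 1 | iter j=4: | v := 1 | iter j=5: | v := 1 | iter j=6: | v := 1 | result 10; both end at 10.
Across all 245 domain points the two functions coincide.
verdict: equivalent


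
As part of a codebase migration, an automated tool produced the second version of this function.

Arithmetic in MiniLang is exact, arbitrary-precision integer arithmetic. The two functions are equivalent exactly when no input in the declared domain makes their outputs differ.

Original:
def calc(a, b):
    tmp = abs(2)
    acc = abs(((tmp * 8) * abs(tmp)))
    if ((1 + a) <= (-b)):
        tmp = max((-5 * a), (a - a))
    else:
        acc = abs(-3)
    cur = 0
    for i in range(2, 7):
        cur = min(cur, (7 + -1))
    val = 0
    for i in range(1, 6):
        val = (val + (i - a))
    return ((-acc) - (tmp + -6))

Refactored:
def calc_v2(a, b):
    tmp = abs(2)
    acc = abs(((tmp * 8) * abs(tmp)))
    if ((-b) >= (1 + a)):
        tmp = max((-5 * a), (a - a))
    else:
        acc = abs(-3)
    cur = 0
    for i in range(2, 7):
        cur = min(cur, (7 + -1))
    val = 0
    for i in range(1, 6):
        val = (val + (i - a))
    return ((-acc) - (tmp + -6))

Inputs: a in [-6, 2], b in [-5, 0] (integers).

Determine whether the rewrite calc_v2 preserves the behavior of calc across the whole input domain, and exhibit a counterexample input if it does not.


This is a faithful refactor — comparison usage differs, but the computed results match everywhere.
One worked example (a=1, b=-3) — calc: tmp := 2 | acc := 32 | ((1 + a) <= (-b)): true | tmp := 0 | cur := 0 | iter i=2: | cur := 0 | iter i=3: | cur := 0 | iter i=4: | cur := 0 | iter i=5: | cur := 0 | iter i=6: | cur := 0 | val := 0 | iter i=1: | val := 0 | iter i=2: | val := 1 | iter i=3: | val := 3 | iter i=4: | val := 6 | iter i=5: | val := 10 | result -26; calc_v2: tmp := 2 | acc := 32 | ((-b) >= (1 + a)): true | tmp := 0 | cur := 0 | iter i=2: | cur := 0 | iter i=3: | cur := 0 | iter i=4: | cur := 0 | iter i=5: | cur := 0 | iter i=6: | cur := 0 | val := 0 | iter i=1: | val := 0 | iter i=2: | val := 1 | iter i=3: | val := 3 | iter i=4: | val := 6 | iter i=5: | val := 10 | result -26; agreement on -26.
Sweeping the whole domain (54 inputs) finds no disagreement.
verdict: equivalent


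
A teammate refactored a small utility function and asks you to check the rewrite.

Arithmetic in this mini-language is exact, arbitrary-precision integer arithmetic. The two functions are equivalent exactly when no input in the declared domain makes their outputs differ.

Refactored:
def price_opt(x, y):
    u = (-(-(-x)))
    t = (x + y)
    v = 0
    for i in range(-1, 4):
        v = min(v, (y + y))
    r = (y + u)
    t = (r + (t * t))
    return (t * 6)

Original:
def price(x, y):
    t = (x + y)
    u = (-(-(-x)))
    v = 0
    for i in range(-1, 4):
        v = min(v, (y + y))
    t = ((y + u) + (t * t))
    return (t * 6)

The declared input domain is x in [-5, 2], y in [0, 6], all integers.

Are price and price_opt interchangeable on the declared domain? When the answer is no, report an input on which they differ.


Comparing the listings, the differences include: local variable names differ; and statement counts differ.
Spot check at x=-2, y=0 — price: t=-2, then u=2, then v=0, then (i=-1), then v=0, then (i=0), then v=0, then (i=1), then v=0, then (i=2), then v=0, then (i=3), then v=0, then t=6, then returns 36. price_opt: u=2, then t=-2, then v=0, then (i=-1), then v=0, then (i=0), then v=0, then (i=1), then v=0, then (i=2), then v=0, then (i=3), then v=0, then r=2, then t=6, then returns 36. Both give 36.
Sweeping the whole domain (56 inputs) finds no disagreement.
verdict: equivalent


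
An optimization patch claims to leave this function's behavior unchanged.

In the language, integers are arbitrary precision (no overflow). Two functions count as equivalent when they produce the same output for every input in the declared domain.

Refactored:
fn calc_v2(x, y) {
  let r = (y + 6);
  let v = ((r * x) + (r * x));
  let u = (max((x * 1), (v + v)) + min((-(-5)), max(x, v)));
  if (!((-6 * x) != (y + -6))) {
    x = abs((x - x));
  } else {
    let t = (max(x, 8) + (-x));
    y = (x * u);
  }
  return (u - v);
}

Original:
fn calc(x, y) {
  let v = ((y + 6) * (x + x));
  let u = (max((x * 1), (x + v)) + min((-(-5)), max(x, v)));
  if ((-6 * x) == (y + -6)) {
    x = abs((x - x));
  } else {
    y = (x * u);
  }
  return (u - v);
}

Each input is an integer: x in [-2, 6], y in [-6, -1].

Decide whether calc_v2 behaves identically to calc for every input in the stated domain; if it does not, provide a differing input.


There is a counterexample at x=-2, y=-6: -2 on one side, 0 on the other.
calc: v becomes 0; next u becomes -2; next ((-6 * x) == (y + -6)) evaluates to false; next y becomes 4; next final value -2
calc_v2: r becomes 0; next v becomes 0; next u becomes 0; next (!((-6 * x) != (y + -6))) evaluates to false; next t becomes 10; next y becomes 0; next final value 0
verdict: not equivalent; witness: x=-2, y=-6


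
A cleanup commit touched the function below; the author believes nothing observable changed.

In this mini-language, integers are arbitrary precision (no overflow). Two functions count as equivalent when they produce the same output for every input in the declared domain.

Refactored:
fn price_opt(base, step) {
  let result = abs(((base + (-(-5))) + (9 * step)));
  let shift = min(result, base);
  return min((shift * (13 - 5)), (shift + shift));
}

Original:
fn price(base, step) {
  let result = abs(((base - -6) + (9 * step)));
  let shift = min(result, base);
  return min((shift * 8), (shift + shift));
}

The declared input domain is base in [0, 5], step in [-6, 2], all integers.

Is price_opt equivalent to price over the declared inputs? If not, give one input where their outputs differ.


There is a counterexample at base=2, step=-1: 2 on one side, 4 on the other.
price: result=1, then shift=1, then returns 2
price_opt: result=2, then shift=2, then returns 4
verdict: not equivalent; witness: base=2, step=-1


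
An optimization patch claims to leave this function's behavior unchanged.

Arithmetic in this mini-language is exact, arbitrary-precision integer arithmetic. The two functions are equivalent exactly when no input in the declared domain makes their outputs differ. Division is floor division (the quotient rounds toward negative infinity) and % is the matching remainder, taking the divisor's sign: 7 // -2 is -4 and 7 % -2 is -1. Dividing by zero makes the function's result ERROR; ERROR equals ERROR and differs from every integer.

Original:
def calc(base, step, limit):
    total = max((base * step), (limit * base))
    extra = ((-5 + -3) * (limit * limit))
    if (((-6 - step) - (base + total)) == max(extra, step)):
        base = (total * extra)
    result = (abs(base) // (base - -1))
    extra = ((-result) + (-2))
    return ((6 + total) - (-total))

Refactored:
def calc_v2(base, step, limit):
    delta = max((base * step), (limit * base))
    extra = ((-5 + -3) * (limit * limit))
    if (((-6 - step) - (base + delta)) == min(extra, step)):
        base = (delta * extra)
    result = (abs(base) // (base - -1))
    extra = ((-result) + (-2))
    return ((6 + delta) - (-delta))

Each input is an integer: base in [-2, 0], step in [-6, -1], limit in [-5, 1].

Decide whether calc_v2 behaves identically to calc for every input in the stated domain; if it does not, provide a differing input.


Not equivalent: base=-1, step=-5, limit=-5 separates them (16 vs ERROR).
calc: total = 5; extra = -200; (((-6 - step) - (base + total)) == max(extra, step)) -> true; base = -1000; result = -2; extra = 0; return 16
calc_v2: delta = 5; extra = -200; (((-6 - step) - (base + delta)) == min(extra, step)) -> false; division by zero -> ERROR
verdict: not equivalent; witness: base=-1, step=-5, limit=-5


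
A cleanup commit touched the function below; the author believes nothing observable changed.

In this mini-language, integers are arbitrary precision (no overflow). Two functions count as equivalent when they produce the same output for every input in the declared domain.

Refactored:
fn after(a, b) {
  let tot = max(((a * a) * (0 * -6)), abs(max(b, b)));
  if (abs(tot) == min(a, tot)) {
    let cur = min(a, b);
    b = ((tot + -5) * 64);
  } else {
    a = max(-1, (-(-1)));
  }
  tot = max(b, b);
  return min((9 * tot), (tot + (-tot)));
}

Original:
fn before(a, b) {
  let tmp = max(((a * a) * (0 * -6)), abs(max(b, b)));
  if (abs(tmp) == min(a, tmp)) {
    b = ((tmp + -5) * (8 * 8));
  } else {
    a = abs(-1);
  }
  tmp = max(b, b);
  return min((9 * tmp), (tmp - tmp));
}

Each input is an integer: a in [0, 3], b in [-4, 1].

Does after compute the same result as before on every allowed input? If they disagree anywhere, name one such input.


Although constant usage differs; also statement counts differ; also arithmetic usage differs; also min/max/abs usage differs; also local variable names differ, 24/24 inputs agree.
verdict: equivalent


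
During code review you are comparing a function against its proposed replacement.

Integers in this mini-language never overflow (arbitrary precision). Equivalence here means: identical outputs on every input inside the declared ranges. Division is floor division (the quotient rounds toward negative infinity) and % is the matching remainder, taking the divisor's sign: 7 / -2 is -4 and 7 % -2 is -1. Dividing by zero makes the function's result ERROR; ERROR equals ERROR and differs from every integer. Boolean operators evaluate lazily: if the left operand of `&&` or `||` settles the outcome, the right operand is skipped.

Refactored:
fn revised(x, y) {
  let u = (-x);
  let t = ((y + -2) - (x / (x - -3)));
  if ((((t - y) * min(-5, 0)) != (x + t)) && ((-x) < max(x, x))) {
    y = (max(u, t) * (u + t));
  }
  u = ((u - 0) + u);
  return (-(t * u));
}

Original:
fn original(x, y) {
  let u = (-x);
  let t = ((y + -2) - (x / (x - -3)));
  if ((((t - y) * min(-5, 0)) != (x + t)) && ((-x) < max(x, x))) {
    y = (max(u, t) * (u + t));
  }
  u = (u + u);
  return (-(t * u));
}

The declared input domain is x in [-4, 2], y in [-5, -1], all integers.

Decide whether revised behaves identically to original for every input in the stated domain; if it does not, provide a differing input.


Equivalent — the differences include constant usage differs, and arithmetic usage differs, yet no declared input distinguishes the two.
As a probe, take x=-3, y=-1: original runs u := 3 | divide-by-zero, output ERROR; revised runs u := 3 | divide-by-zero, output ERROR; both end at ERROR.
An exhaustive pass over the 35 declared inputs shows identical outputs.
verdict: equivalent


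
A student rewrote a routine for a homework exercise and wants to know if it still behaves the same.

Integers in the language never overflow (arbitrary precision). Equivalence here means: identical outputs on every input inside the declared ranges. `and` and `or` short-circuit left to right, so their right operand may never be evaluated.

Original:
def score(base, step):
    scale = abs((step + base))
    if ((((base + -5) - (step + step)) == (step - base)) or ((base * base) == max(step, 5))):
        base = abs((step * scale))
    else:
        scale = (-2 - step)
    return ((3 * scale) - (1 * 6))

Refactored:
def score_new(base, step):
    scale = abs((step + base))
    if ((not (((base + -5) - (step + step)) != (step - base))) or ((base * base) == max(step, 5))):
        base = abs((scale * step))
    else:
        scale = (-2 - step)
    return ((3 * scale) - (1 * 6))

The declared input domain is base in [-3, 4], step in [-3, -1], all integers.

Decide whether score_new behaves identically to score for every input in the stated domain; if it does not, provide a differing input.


Side by side, the visible changes include: comparison usage differs; also boolean connective usage differs.
Spot check at base=2, step=-3 — score: scale := 1 | ((((base + -5) - (step + step)) == (step - base)) or ((base * base) == max(step, 5))): false | scale := 1 | result -3. score_new: scale := 1 | ((not (((base + -5) - (step + step)) != (step - base))) or ((base * base) == max(step, 5))): false | scale := 1 | result -3. Both give -3.
Every one of the 24 inputs gives matching results.
verdict: equivalent


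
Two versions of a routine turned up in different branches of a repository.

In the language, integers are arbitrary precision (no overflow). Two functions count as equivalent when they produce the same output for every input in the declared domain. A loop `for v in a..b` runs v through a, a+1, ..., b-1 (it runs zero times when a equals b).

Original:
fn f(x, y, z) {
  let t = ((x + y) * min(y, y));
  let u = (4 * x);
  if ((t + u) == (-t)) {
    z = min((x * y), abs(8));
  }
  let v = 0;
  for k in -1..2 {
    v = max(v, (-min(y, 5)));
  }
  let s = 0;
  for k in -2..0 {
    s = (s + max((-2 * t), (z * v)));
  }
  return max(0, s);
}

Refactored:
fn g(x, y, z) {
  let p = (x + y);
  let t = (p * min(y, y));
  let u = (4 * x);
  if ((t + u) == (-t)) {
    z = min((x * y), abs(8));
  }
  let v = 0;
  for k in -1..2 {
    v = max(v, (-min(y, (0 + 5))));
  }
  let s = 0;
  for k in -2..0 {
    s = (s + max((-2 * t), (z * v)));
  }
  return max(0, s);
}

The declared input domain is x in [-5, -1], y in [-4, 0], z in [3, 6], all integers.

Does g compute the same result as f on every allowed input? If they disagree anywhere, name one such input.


Side by side, the visible changes include: arithmetic usage differs, and statement counts differ, and local variable names differ, and constant usage differs.
One worked example (x=-2, y=-4, z=6) — f: t := 24 | u := -8 | ((t + u) == (-t)): false | v := 0 | iter k=-1: | v := 4 | iter k=0: | v := 4 | iter k=1: | v := 4 | s := 0 | iter k=-2: | s := 24 | iter k=-1: | s := 48 | result 48; g: p := -6 | t := 24 | u := -8 | ((t + u) == (-t)): false | v := 0 | iter k=-1: | v := 4 | iter k=0: | v := 4 | iter k=1: | v := 4 | s := 0 | iter k=-2: | s := 24 | iter k=-1: | s := 48 | result 48; agreement on 48.
Checked all 100 inputs in the declared domain: the outputs agree on every one.
verdict: equivalent


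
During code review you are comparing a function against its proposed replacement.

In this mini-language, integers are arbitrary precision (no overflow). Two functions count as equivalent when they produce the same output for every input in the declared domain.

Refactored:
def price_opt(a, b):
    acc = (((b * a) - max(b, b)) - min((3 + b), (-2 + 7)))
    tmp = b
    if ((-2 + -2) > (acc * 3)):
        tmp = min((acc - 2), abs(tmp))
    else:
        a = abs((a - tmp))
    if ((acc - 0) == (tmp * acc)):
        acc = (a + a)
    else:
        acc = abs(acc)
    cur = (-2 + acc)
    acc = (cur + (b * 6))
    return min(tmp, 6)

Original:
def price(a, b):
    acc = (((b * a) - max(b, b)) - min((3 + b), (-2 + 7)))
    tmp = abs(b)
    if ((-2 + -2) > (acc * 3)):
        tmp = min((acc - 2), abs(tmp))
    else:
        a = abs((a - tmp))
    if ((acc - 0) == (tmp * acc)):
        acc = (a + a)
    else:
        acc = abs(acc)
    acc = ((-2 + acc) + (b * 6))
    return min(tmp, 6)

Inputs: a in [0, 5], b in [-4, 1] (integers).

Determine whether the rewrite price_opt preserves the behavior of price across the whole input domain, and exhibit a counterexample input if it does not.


Run the pair on a=0, b=-4.
price: acc becomes 5; next tmp becomes 4; next ((-2 + -2) > (acc * 3)) evaluates to false; next a becomes 4; next ((acc - 0) == (tmp * acc)) evaluates to false; next acc becomes 5; next acc becomes -21; next final value 4
price_opt: acc becomes 5; next tmp becomes -4; next ((-2 + -2) > (acc * 3)) evaluates to false; next a becomes 4; next ((acc - 0) == (tmp * acc)) evaluates to false; next acc becomes 5; next cur becomes 3; next acc becomes -21; next final value -4
4 against -4: the behavior changed.
verdict: not equivalent; witness: a=0, b=-4


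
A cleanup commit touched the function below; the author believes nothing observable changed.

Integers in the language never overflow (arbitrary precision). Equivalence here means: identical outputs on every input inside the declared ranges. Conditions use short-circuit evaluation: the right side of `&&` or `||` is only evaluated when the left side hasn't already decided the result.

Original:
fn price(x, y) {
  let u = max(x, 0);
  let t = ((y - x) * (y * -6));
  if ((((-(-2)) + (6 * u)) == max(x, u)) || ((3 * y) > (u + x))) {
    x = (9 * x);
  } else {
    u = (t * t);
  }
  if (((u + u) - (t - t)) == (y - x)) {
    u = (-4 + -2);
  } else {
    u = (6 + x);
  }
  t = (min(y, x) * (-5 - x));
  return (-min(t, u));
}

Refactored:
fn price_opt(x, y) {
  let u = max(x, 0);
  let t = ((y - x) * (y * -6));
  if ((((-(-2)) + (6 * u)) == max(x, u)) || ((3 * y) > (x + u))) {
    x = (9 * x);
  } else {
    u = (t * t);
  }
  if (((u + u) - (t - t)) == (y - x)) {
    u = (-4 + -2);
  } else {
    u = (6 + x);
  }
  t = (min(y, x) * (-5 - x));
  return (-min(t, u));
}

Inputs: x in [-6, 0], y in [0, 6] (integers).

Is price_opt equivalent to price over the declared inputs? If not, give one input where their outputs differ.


This is a faithful refactor — same computation, different form, but the computed results match everywhere.
One worked example (x=-4, y=0) — price: u becomes 0; next t becomes 0; next ((((-(-2)) + (6 * u)) == max(x, u)) || ((3 * y) > (u + x))) evaluates to true; next x becomes -36; next (((u + u) - (t - t)) == (y - x)) evaluates to false; next u becomes -30; next t becomes -1116; next final value 1116; price_opt: u becomes 0; next t becomes 0; next ((((-(-2)) + (6 * u)) == max(x, u)) || ((3 * y) > (x + u))) evaluates to true; next x becomes -36; next (((u + u) - (t - t)) == (y - x)) evaluates to false; next u becomes -30; next t becomes -1116; next final value 1116; agreement on 1116.
An exhaustive pass over the 49 declared inputs shows identical outputs.
verdict: equivalent


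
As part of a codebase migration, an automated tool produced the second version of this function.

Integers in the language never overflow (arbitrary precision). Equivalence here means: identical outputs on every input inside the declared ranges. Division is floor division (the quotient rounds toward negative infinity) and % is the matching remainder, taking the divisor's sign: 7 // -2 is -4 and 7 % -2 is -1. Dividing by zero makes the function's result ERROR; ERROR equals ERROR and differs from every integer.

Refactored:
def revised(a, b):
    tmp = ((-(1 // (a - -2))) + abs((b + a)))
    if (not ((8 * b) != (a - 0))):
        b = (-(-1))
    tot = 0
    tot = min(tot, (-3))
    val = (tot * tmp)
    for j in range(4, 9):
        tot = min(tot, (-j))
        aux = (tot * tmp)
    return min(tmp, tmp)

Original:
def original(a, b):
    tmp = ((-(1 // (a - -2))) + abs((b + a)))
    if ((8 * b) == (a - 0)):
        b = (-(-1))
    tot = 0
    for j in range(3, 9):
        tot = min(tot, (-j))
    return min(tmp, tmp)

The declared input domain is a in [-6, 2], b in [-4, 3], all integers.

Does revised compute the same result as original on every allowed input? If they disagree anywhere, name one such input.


Side by side, the visible changes include: local variable names differ; and arithmetic usage differs; and min/max/abs usage differs; and boolean connective usage differs; and loop structure differs; and constant usage differs; and comparison usage differs; and statement counts differ.
One worked example (a=1, b=2) — original: tmp=3, then ((8 * b) == (a - 0)) is false, then tot=0, then (j=3), then tot=-3, then (j=4), then tot=-4, then (j=5), then tot=-5, then (j=6), then tot=-6, then (j=7), then tot=-7, then (j=8), then tot=-8, then returns 3; revised: tmp=3, then (not ((8 * b) != (a - 0))) is false, then tot=0, then tot=-3, then val=-9, then (j=4), then tot=-4, then aux=-12, then (j=5), then tot=-5, then aux=-15, then (j=6), then tot=-6, then aux=-18, then (j=7), then tot=-7, then aux=-21, then (j=8), then tot=-8, then aux=-24, then returns 3; agreement on 3.
Checked all 72 inputs in the declared domain: the outputs agree on every one.
verdict: equivalent


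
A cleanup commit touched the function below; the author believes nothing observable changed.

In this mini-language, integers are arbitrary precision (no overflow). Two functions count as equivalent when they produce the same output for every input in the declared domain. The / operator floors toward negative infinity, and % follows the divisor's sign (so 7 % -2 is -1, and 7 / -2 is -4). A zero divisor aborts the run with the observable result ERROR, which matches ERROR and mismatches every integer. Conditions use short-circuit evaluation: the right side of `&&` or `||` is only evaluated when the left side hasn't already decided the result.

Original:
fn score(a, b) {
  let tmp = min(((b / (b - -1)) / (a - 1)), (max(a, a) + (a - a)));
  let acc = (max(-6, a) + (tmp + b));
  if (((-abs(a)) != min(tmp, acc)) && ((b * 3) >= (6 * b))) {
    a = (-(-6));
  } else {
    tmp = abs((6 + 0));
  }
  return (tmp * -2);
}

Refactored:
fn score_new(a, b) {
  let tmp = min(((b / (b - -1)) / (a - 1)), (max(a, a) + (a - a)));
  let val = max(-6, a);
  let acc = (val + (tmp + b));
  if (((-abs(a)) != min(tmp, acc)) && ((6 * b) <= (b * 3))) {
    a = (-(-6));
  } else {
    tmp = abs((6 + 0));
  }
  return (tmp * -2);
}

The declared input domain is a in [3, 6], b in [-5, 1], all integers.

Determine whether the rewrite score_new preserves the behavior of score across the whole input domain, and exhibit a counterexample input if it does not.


Equivalent — the differences include local variable names differ; also comparison usage differs; also statement counts differ, yet no declared input distinguishes the two.
Tracing a=6, b=-1: score: a zero divisor aborts: ERROR | score_new: a zero divisor aborts: ERROR — matching result ERROR.
Checked all 28 inputs in the declared domain: the outputs agree on every one.
verdict: equivalent


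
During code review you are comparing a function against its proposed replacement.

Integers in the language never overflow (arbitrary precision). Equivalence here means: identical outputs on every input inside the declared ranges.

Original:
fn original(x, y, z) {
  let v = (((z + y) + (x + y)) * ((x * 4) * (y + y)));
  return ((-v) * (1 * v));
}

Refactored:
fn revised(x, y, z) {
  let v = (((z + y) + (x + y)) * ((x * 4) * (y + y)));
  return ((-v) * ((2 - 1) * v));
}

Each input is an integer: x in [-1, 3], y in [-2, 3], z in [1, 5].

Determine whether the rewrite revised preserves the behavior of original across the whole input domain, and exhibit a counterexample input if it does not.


Behavior is preserved: although constant usage differs; arithmetic usage differs, the outputs never diverge.
Tracing x=3, y=0, z=2: original: v := 0 | result 0 | revised: v := 0 | result 0 — matching result 0.
Sweeping the whole domain (150 inputs) finds no disagreement.
verdict: equivalent


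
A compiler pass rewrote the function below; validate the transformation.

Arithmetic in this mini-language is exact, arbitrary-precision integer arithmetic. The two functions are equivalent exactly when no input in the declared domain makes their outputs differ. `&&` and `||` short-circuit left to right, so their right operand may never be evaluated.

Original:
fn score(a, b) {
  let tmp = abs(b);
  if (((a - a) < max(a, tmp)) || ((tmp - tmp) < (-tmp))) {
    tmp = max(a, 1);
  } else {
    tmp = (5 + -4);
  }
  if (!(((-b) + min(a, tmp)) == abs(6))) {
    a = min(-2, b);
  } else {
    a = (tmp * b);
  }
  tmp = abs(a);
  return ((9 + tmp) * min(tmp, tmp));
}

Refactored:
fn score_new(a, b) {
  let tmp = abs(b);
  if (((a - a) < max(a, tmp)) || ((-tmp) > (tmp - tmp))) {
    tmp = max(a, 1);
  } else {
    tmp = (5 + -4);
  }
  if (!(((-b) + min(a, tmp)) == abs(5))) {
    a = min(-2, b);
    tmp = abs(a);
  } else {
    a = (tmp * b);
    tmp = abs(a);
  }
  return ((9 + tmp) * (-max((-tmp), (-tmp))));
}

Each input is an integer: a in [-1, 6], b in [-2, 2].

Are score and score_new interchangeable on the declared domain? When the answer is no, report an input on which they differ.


There is a counterexample at a=3, b=-2: 22 on one side, 90 on the other.
score: tmp=2, then (((a - a) < max(a, tmp)) || ((tmp - tmp) < (-tmp))) is true, then tmp=3, then (!(((-b) + min(a, tmp)) == abs(6))) is true, then a=-2, then tmp=2, then returns 22
score_new: tmp=2, then (((a - a) < max(a, tmp)) || ((-tmp) > (tmp - tmp))) is true, then tmp=3, then (!(((-b) + min(a, tmp)) == abs(5))) is false, then a=-6, then tmp=6, then returns 90
verdict: not equivalent; witness: a=3, b=-2


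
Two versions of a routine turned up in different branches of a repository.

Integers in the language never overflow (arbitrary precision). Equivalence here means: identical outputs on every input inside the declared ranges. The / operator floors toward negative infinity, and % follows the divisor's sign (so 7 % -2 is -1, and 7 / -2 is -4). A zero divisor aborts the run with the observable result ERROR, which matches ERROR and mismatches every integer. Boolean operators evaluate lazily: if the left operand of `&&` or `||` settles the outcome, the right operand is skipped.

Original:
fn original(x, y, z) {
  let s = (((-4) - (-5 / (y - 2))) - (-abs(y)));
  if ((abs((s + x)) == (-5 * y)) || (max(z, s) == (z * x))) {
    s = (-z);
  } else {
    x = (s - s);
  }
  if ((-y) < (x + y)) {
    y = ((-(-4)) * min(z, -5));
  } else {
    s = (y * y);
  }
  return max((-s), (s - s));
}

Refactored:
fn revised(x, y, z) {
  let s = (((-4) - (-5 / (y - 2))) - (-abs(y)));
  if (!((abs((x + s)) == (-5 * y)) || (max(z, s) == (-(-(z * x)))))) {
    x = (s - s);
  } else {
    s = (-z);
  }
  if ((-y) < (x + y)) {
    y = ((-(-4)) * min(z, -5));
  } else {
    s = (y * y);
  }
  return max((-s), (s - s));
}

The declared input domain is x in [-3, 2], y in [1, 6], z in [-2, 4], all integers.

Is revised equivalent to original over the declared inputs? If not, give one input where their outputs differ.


The two are interchangeable: boolean connective usage differs, and every declared input agrees.
Spot check at x=-1, y=2, z=0 — original: division by zero -> ERROR. revised: division by zero -> ERROR. Both give ERROR.
Checked all 252 inputs in the declared domain: the outputs agree on every one.
verdict: equivalent


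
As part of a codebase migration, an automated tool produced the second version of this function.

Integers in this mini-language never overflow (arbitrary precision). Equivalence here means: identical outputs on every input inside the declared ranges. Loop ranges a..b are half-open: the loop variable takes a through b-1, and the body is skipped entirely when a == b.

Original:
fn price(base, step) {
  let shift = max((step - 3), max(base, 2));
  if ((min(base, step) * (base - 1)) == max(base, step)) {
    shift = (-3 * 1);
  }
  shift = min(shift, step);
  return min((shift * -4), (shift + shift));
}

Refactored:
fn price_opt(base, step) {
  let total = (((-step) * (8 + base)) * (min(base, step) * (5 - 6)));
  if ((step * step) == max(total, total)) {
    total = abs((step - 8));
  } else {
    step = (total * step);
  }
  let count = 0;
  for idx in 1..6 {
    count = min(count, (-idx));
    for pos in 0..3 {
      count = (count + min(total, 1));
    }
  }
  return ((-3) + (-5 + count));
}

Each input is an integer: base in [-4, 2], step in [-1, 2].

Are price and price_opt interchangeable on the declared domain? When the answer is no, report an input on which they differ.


At base=-4, step=-1: price gives -2, price_opt gives -10.
verdict: not equivalent; witness: base=-4, step=-1


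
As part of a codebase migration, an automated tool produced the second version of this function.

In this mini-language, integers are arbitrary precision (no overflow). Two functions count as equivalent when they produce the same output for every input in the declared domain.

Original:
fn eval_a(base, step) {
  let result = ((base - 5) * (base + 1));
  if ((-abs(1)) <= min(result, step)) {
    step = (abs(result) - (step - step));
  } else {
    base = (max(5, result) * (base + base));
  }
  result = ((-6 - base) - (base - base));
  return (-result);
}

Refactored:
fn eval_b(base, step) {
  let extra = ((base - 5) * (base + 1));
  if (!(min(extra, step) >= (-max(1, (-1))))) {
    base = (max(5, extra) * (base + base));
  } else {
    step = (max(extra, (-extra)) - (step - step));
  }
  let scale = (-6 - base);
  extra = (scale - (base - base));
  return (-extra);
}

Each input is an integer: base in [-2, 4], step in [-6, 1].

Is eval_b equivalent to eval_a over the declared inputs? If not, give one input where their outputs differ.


Side by side, the visible changes include: min/max/abs usage differs, plus local variable names differ, plus statement counts differ, plus constant usage differs, plus comparison usage differs, plus boolean connective usage differs.
Tracing base=-1, step=-3: eval_a: result = 0; ((-abs(1)) <= min(result, step)) -> false; base = -10; result = 4; return -4 | eval_b: extra = 0; (!(min(extra, step) >= (-max(1, (-1))))) -> true; base = -10; scale = 4; extra = 4; return -4 — matching result -4.
An exhaustive pass over the 56 declared inputs shows identical outputs.
verdict: equivalent


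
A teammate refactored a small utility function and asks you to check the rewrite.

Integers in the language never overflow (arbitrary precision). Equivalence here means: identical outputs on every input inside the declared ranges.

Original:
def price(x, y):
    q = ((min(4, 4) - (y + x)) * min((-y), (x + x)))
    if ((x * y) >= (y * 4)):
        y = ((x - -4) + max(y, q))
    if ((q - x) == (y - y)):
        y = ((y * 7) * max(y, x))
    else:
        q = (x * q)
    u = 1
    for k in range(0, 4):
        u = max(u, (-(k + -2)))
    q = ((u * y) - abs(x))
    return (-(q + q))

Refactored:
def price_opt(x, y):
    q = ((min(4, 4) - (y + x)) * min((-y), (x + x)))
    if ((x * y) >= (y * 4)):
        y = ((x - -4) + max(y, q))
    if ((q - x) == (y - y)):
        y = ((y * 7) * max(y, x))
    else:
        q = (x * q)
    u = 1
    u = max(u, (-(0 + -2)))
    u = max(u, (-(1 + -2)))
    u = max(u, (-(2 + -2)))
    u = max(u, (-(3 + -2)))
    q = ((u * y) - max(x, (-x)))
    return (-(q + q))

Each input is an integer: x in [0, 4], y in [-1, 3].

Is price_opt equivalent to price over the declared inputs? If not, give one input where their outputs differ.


Comparing the listings, the differences include: constant usage differs; min/max/abs usage differs; statement counts differ; loop structure differs; local variable names differ; arithmetic usage differs.
As a probe, take x=3, y=3: price runs q becomes 6; next ((x * y) >= (y * 4)) evaluates to false; next ((q - x) == (y - y)) evaluates to false; next q becomes 18; next u becomes 1; next at k=0:; next u becomes 2; next at k=1:; next u becomes 2; next at k=2:; next u becomes 2; next at k=3:; next u becomes 2; next q becomes 3; next final value -6; price_opt runs q becomes 6; next ((x * y) >= (y * 4)) evaluates to false; next ((q - x) == (y - y)) evaluates to false; next q becomes 18; next u becomes 1; next u becomes 2; next u becomes 2; next u becomes 2; next u becomes 2; next q becomes 3; next final value -6; both end at -6.
Across all 25 domain points the two functions coincide.
verdict: equivalent


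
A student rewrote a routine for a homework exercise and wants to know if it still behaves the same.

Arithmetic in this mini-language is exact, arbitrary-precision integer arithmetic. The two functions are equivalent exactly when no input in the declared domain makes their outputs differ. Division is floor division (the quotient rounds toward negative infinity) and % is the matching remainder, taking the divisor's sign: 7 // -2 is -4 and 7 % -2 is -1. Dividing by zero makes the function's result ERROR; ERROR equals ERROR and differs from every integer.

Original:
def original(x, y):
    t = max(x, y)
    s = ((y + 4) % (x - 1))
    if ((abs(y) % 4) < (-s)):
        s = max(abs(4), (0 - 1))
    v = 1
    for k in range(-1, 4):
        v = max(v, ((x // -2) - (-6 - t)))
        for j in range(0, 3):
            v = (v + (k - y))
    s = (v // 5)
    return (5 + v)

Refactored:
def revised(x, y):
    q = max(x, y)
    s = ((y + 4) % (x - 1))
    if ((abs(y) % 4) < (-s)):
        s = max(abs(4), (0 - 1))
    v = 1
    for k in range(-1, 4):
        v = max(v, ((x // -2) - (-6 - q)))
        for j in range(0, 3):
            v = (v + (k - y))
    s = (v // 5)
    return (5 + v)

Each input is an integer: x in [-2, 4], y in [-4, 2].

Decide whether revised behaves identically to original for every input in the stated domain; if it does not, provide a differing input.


The two versions differ — the changes include local variable names differ.
As a probe, take x=-2, y=-3: original runs t=-2, then s=-2, then ((abs(y) % 4) < (-s)) is false, then v=1, then (k=-1), then v=5, then (j=0), then v=7, then (j=1), then v=9, then (j=2), then v=11, then (k=0), then v=11, then (j=0), then v=14, then (j=1), then v=17, then (j=2), then v=20, then (k=1), then v=20, then (j=0), then v=24, then (j=1), then v=28, then (j=2), then v=32, then (k=2), then v=32, then (j=0), then v=37, then (j=1), then v=42, then (j=2), then v=47, then (k=3), then v=47, then (j=0), then v=53, then (j=1), then v=59, then (j=2), then v=65, then s=13, then returns 70; revised runs q=-2, then s=-2, then ((abs(y) % 4) < (-s)) is false, then v=1, then (k=-1), then v=5, then (j=0), then v=7, then (j=1), then v=9, then (j=2), then v=11, then (k=0), then v=11, then (j=0), then v=14, then (j=1), then v=17, then (j=2), then v=20, then (k=1), then v=20, then (j=0), then v=24, then (j=1), then v=28, then (j=2), then v=32, then (k=2), then v=32, then (j=0), then v=37, then (j=1), then v=42, then (j=2), then v=47, then (k=3), then v=47, then (j=0), then v=53, then (j=1), then v=59, then (j=2), then v=65, then s=13, then returns 70; both end at 70.
Every one of the 49 inputs gives matching results.
verdict: equivalent


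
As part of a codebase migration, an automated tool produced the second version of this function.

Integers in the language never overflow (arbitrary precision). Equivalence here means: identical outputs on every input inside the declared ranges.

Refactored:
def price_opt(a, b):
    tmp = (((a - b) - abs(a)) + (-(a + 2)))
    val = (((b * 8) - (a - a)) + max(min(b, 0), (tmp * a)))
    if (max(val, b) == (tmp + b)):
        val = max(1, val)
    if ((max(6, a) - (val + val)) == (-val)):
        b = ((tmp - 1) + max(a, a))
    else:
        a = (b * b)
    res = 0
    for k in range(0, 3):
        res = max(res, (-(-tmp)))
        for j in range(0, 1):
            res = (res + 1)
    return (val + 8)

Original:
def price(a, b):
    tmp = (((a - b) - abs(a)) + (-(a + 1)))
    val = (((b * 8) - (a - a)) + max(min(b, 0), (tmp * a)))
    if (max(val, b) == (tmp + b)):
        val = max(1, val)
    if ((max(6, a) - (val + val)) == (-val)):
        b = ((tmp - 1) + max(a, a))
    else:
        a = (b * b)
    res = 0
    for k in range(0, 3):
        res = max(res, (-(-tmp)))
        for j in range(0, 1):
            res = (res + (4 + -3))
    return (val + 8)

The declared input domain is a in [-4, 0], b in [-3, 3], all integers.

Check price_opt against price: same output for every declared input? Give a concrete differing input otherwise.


Run the pair on a=-4, b=-3.
price: tmp = -2; val = -16; (max(val, b) == (tmp + b)) -> false; ((max(6, a) - (val + val)) == (-val)) -> false; a = 9; res = 0; [k=0]; res = 0; [j=0]; res = 1; [k=1]; res = 1; [j=0]; res = 2; [k=2]; res = 2; [j=0]; res = 3; return -8
price_opt: tmp = -3; val = -12; (max(val, b) == (tmp + b)) -> false; ((max(6, a) - (val + val)) == (-val)) -> false; a = 9; res = 0; [k=0]; res = 0; [j=0]; res = 1; [k=1]; res = 1; [j=0]; res = 2; [k=2]; res = 2; [j=0]; res = 3; return -4
-8 vs -4 — the two versions disagree here.
verdict: not equivalent; witness: a=-4, b=-3


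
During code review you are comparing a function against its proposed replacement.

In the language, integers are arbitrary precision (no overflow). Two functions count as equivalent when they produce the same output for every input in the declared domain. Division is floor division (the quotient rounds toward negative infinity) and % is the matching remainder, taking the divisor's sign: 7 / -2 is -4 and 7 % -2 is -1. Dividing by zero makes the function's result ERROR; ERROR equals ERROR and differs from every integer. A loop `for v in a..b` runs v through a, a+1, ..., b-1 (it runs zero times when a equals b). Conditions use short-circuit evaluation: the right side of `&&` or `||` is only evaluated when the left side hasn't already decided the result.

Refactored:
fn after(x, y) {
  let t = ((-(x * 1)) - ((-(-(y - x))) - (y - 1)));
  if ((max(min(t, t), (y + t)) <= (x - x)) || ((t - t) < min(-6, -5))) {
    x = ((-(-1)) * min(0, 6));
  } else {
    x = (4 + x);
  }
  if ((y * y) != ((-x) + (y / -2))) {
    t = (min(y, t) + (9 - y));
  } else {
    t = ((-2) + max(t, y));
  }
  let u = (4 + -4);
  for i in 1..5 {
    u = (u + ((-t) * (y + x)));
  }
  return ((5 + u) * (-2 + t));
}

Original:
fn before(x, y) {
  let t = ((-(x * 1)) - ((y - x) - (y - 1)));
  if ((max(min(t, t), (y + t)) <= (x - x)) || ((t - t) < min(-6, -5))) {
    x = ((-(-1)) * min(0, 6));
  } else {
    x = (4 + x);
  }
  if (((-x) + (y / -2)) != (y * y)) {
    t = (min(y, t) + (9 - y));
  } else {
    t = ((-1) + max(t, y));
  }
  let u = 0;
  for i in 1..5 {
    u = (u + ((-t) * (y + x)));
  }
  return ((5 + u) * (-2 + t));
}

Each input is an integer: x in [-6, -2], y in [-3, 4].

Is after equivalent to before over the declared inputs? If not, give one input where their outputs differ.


Try x=-6, y=0.
before: t becomes -1; next ((max(min(t, t), (y + t)) <= (x - x)) || ((t - t) < min(-6, -5))) evaluates to true; next x becomes 0; next (((-x) + (y / -2)) != (y * y)) evaluates to false; next t becomes -1; next u becomes 0; next at i=1:; next u becomes 0; next at i=2:; next u becomes 0; next at i=3:; next u becomes 0; next at i=4:; next u becomes 0; next final value -15
after: t becomes -1; next ((max(min(t, t), (y + t)) <= (x - x)) || ((t - t) < min(-6, -5))) evaluates to true; next x becomes 0; next ((y * y) != ((-x) + (y / -2))) evaluates to false; next t becomes -2; next u becomes 0; next at i=1:; next u becomes 0; next at i=2:; next u becomes 0; next at i=3:; next u becomes 0; next at i=4:; next u becomes 0; next final value -20
-15 != -20, so the rewrite changes behavior.
verdict: not equivalent; witness: x=-6, y=0


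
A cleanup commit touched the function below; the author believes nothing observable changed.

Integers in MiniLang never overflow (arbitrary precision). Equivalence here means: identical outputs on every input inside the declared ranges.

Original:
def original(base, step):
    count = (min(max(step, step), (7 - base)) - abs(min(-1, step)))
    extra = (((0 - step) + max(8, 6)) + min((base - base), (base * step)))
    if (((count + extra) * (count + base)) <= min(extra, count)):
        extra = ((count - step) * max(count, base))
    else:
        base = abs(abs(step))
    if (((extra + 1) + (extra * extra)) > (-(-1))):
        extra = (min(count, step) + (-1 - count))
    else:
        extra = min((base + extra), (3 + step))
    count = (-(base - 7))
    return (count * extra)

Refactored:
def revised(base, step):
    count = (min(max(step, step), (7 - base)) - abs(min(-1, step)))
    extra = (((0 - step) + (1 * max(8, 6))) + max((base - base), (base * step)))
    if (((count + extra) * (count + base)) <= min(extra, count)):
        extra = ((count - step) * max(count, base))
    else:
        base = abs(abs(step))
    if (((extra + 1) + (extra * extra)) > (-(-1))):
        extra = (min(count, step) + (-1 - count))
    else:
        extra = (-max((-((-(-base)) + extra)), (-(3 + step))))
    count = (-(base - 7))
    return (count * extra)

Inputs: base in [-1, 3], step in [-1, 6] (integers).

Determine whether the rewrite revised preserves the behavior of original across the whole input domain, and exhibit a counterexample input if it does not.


Run the pair on base=-1, step=4.
original: count=3, then extra=0, then (((count + extra) * (count + base)) <= min(extra, count)) is false, then base=4, then (((extra + 1) + (extra * extra)) > (-(-1))) is false, then extra=4, then count=3, then returns 12
revised: count=3, then extra=4, then (((count + extra) * (count + base)) <= min(extra, count)) is false, then base=4, then (((extra + 1) + (extra * extra)) > (-(-1))) is true, then extra=-1, then count=3, then returns -3
12 != -3, so the rewrite changes behavior.
verdict: not equivalent; witness: base=-1, step=4
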